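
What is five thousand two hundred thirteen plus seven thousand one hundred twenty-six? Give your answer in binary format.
Convert five thousand two hundred thirteen (English words) → 5×1000 + 2×100 + 13 = 5213 (decimal)
Convert seven thousand one hundred twenty-six (English words) → 7×1000 + 1×100 + 26 = 7126 (decimal)
Compute 5213 + 7126 = 12339
Convert 12339 (decimal) → 12339 = 8192 + 4096 + 32 + 16 + 2 + 1 → 0b11000000110011 (binary)
0b11000000110011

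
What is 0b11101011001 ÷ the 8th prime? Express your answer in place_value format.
Convert 0b11101011001 (binary) → 1024 + 512 + 256 + 64 + 16 + 8 + 1 = 1881 (decimal)
Convert the 8th prime (prime index) → 19 (decimal)
Compute 1881 ÷ 19 = 99
Convert 99 (decimal) → 99 = 9×10 + 9 → 9 tens, 9 ones (place-value notation)
9 tens, 9 ones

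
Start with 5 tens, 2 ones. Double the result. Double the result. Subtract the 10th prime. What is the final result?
Convert 5 tens, 2 ones (place-value notation) → 5×10 + 2 = 52 (decimal)
Start: 52
52 × 2 = 104
104 × 2 = 208
Convert the 10th prime (prime index) → 29 (decimal)
208 - 29 = 179
179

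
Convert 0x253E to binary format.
Convert 0x253E (hexadecimal) → 2×4096 + 5×256 + 3×16 + 14 = 9534 (decimal)
Convert 9534 (decimal) → 9534 = 8192 + 1024 + 256 + 32 + 16 + 8 + 4 + 2 → 0b10010100111110 (binary)
0b10010100111110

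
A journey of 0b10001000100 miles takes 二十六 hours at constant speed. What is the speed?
Convert 0b10001000100 (binary) → 1024 + 64 + 4 = 1092 (decimal)
Convert 二十六 (Chinese numeral) → 2×10 + 6 = 26 (decimal)
Compute 1092 ÷ 26 = 42
42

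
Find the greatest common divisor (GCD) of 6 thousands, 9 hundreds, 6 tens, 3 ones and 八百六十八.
Convert 6 thousands, 9 hundreds, 6 tens, 3 ones (place-value notation) → 6×1000 + 9×100 + 6×10 + 3 = 6963 (decimal)
Convert 八百六十八 (Chinese numeral) → 8×100 + 6×10 + 8 = 868 (decimal)
Compute gcd(6963, 868) = 1
1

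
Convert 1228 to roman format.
Convert 1228 (decimal) → 1228 = 1000 + 100 + 100 + 10 + 10 + 5 + 1 + 1 + 1 → MCCXXVIII (Roman numeral)
MCCXXVIII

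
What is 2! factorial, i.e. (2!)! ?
Convert 2! (factorial) → 2 (decimal)
Compute 2! = 2
2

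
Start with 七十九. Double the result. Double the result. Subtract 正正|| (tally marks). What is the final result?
Convert 七十九 (Chinese numeral) → 7×10 + 9 = 79 (decimal)
Start: 79
79 × 2 = 158
158 × 2 = 316
Convert 正正|| (tally marks) → 5 + 5 + 2 = 12 (decimal)
316 - 12 = 304
304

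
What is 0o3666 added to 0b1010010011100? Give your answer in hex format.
Convert 0o3666 (octal) → 3×512 + 6×64 + 6×8 + 6 = 1974 (decimal)
Convert 0b1010010011100 (binary) → 4096 + 1024 + 128 + 16 + 8 + 4 = 5276 (decimal)
Compute 1974 + 5276 = 7250
Convert 7250 (decimal) → 7250 = 1×4096 + 12×256 + 5×16 + 2 → 0x1C52 (hexadecimal)
0x1C52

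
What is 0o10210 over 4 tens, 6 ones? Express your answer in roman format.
Convert 0o10210 (octal) → 1×4096 + 2×64 + 1×8 = 4232 (decimal)
Convert 4 tens, 6 ones (place-value notation) → 4×10 + 6 = 46 (decimal)
Compute 4232 ÷ 46 = 92
Convert 92 (decimal) → 92 = 90 + 1 + 1 → XCII (Roman numeral)
XCII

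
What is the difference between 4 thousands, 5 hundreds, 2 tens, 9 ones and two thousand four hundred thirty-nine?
Convert 4 thousands, 5 hundreds, 2 tens, 9 ones (place-value notation) → 4×1000 + 5×100 + 2×10 + 9 = 4529 (decimal)
Convert two thousand four hundred thirty-nine (English words) → 2×1000 + 4×100 + 39 = 2439 (decimal)
Difference: |4529 - 2439| = 2090
2090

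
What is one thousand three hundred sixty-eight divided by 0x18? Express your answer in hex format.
Convert one thousand three hundred sixty-eight (English words) → 1×1000 + 3×100 + 68 = 1368 (decimal)
Convert 0x18 (hexadecimal) → 1×16 + 8 = 24 (decimal)
Compute 1368 ÷ 24 = 57
Convert 57 (decimal) → 57 = 3×16 + 9 → 0x39 (hexadecimal)
0x39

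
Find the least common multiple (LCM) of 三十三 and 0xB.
Convert 三十三 (Chinese numeral) → 3×10 + 3 = 33 (decimal)
Convert 0xB (hexadecimal) → 11 (decimal)
Compute lcm(33, 11) = 33
33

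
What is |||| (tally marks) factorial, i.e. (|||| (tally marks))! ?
Convert |||| (tally marks) → 4 (decimal)
Compute 4! = 24
24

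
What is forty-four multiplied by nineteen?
Convert forty-four (English words) → 44 (decimal)
Convert nineteen (English words) → 19 (decimal)
Compute 44 × 19 = 836
836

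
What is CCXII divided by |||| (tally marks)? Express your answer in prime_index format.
Convert CCXII (Roman numeral) → 100 + 100 + 10 + 1 + 1 = 212 (decimal)
Convert |||| (tally marks) → 4 (decimal)
Compute 212 ÷ 4 = 53
Convert 53 (decimal) → the 16th prime (prime index)
the 16th prime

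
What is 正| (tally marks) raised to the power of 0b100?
Convert 正| (tally marks) → 5 + 1 = 6 (decimal)
Convert 0b100 (binary) → 4 (decimal)
Compute 6 ^ 4 = 1296
1296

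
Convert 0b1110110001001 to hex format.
Convert 0b1110110001001 (binary) → 4096 + 2048 + 1024 + 256 + 128 + 8 + 1 = 7561 (decimal)
Convert 7561 (decimal) → 7561 = 1×4096 + 13×256 + 8×16 + 9 → 0x1D89 (hexadecimal)
0x1D89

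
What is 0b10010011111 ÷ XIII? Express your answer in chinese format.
Convert 0b10010011111 (binary) → 1024 + 128 + 16 + 8 + 4 + 2 + 1 = 1183 (decimal)
Convert XIII (Roman numeral) → 10 + 1 + 1 + 1 = 13 (decimal)
Compute 1183 ÷ 13 = 91
Convert 91 (decimal) → 91 = 9×10 + 1 → 九十一 (Chinese numeral)
九十一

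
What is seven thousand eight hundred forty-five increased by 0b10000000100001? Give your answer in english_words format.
Convert seven thousand eight hundred forty-five (English words) → 7×1000 + 8×100 + 45 = 7845 (decimal)
Convert 0b10000000100001 (binary) → 8192 + 32 + 1 = 8225 (decimal)
Compute 7845 + 8225 = 16070
Convert 16070 (decimal) → 16070 = 16×1000 + 70 → sixteen thousand seventy (English words)
sixteen thousand seventy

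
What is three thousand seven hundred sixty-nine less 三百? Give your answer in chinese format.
Convert three thousand seven hundred sixty-nine (English words) → 3×1000 + 7×100 + 69 = 3769 (decimal)
Convert 三百 (Chinese numeral) → 3×100 = 300 (decimal)
Compute 3769 - 300 = 3469
Convert 3469 (decimal) → 3469 = 3×1000 + 4×100 + 6×10 + 9 → 三千四百六十九 (Chinese numeral)
三千四百六十九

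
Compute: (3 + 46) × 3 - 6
Parentheses first: 3 + 46 = 49
Multiply: 49 × 3 = 147
Subtract: 147 - 6 = 141
141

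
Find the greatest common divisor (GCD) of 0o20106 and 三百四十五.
Convert 0o20106 (octal) → 2×4096 + 1×64 + 6 = 8262 (decimal)
Convert 三百四十五 (Chinese numeral) → 3×100 + 4×10 + 5 = 345 (decimal)
Compute gcd(8262, 345) = 3
3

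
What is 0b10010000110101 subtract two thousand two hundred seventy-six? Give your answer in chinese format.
Convert 0b10010000110101 (binary) → 8192 + 1024 + 32 + 16 + 4 + 1 = 9269 (decimal)
Convert two thousand two hundred seventy-six (English words) → 2×1000 + 2×100 + 76 = 2276 (decimal)
Compute 9269 - 2276 = 6993
Convert 6993 (decimal) → 6993 = 6×1000 + 9×100 + 9×10 + 3 → 六千九百九十三 (Chinese numeral)
六千九百九十三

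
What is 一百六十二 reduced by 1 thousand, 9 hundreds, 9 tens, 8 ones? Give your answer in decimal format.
Convert 一百六十二 (Chinese numeral) → 1×100 + 6×10 + 2 = 162 (decimal)
Convert 1 thousand, 9 hundreds, 9 tens, 8 ones (place-value notation) → 1×1000 + 9×100 + 9×10 + 8 = 1998 (decimal)
Compute 162 - 1998 = -1836
-1836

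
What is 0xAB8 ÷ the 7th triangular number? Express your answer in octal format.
Convert 0xAB8 (hexadecimal) → 10×256 + 11×16 + 8 = 2744 (decimal)
Convert the 7th triangular number (triangular index) → 7×8/2 = 28 (decimal)
Compute 2744 ÷ 28 = 98
Convert 98 (decimal) → 98 = 1×64 + 4×8 + 2 → 0o142 (octal)
0o142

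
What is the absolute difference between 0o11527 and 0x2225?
Convert 0o11527 (octal) → 1×4096 + 1×512 + 5×64 + 2×8 + 7 = 4951 (decimal)
Convert 0x2225 (hexadecimal) → 2×4096 + 2×256 + 2×16 + 5 = 8741 (decimal)
Compute |4951 - 8741| = 3790
3790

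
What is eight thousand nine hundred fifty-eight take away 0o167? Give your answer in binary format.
Convert eight thousand nine hundred fifty-eight (English words) → 8×1000 + 9×100 + 58 = 8958 (decimal)
Convert 0o167 (octal) → 1×64 + 6×8 + 7 = 119 (decimal)
Compute 8958 - 119 = 8839
Convert 8839 (decimal) → 8839 = 8192 + 512 + 128 + 4 + 2 + 1 → 0b10001010000111 (binary)
0b10001010000111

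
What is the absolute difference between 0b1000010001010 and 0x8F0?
Convert 0b1000010001010 (binary) → 4096 + 128 + 8 + 2 = 4234 (decimal)
Convert 0x8F0 (hexadecimal) → 8×256 + 15×16 = 2288 (decimal)
Compute |4234 - 2288| = 1946
1946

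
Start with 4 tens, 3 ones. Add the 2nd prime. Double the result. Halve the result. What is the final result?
Convert 4 tens, 3 ones (place-value notation) → 4×10 + 3 = 43 (decimal)
Start: 43
Convert the 2nd prime (prime index) → 3 (decimal)
43 + 3 = 46
46 × 2 = 92
92 ÷ 2 = 46
46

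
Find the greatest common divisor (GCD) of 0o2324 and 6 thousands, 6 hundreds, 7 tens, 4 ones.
Convert 0o2324 (octal) → 2×512 + 3×64 + 2×8 + 4 = 1236 (decimal)
Convert 6 thousands, 6 hundreds, 7 tens, 4 ones (place-value notation) → 6×1000 + 6×100 + 7×10 + 4 = 6674 (decimal)
Compute gcd(1236, 6674) = 2
2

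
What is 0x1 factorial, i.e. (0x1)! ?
Convert 0x1 (hexadecimal) → 1 (decimal)
Compute 1! = 1
1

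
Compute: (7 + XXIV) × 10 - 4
Convert XXIV (Roman numeral) → 10 + 10 + 4 = 24 (decimal)
Expression in decimal: (7 + 24) × 10 - 4
Parentheses first: 7 + 24 = 31
Multiply: 31 × 10 = 310
Subtract: 310 - 4 = 306
306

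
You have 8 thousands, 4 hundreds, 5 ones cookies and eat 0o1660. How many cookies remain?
Convert 8 thousands, 4 hundreds, 5 ones (place-value notation) → 8×1000 + 4×100 + 5 = 8405 (decimal)
Convert 0o1660 (octal) → 1×512 + 6×64 + 6×8 = 944 (decimal)
Compute 8405 - 944 = 7461
7461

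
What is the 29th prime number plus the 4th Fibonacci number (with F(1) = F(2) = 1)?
The 29th prime number = 109
Convert the 4th Fibonacci number (with F(1) = F(2) = 1) (Fibonacci index) → 1, 1, 2, 3 → 3 (decimal)
Compute 109 + 3 = 112
112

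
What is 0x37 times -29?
Convert 0x37 (hexadecimal) → 3×16 + 7 = 55 (decimal)
Compute 55 × -29 = -1595
-1595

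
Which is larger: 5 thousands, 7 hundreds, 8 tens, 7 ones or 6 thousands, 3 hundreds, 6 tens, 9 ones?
Convert 5 thousands, 7 hundreds, 8 tens, 7 ones (place-value notation) → 5×1000 + 7×100 + 8×10 + 7 = 5787 (decimal)
Convert 6 thousands, 3 hundreds, 6 tens, 9 ones (place-value notation) → 6×1000 + 3×100 + 6×10 + 9 = 6369 (decimal)
Compare 5787 vs 6369: larger = 6369
6369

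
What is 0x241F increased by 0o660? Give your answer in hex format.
Convert 0x241F (hexadecimal) → 2×4096 + 4×256 + 1×16 + 15 = 9247 (decimal)
Convert 0o660 (octal) → 6×64 + 6×8 = 432 (decimal)
Compute 9247 + 432 = 9679
Convert 9679 (decimal) → 9679 = 2×4096 + 5×256 + 12×16 + 15 → 0x25CF (hexadecimal)
0x25CF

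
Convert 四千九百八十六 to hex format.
Convert 四千九百八十六 (Chinese numeral) → 4×1000 + 9×100 + 8×10 + 6 = 4986 (decimal)
Convert 4986 (decimal) → 4986 = 1×4096 + 3×256 + 7×16 + 10 → 0x137A (hexadecimal)
0x137A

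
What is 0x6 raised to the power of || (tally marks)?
Convert 0x6 (hexadecimal) → 6 (decimal)
Convert || (tally marks) → 2 (decimal)
Compute 6 ^ 2 = 36
36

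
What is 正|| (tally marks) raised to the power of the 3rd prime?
Convert 正|| (tally marks) → 5 + 2 = 7 (decimal)
Convert the 3rd prime (prime index) → 5 (decimal)
Compute 7 ^ 5 = 16807
16807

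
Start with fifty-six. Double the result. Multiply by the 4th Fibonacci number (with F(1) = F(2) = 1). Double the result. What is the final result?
Convert fifty-six (English words) → 56 (decimal)
Start: 56
56 × 2 = 112
Convert the 4th Fibonacci number (with F(1) = F(2) = 1) (Fibonacci index) → 1, 1, 2, 3 → 3 (decimal)
112 × 3 = 336
336 × 2 = 672
672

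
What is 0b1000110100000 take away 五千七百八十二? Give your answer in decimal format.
Convert 0b1000110100000 (binary) → 4096 + 256 + 128 + 32 = 4512 (decimal)
Convert 五千七百八十二 (Chinese numeral) → 5×1000 + 7×100 + 8×10 + 2 = 5782 (decimal)
Compute 4512 - 5782 = -1270
-1270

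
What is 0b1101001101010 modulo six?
Convert 0b1101001101010 (binary) → 4096 + 2048 + 512 + 64 + 32 + 8 + 2 = 6762 (decimal)
Convert six (English words) → 6 (decimal)
Compute 6762 mod 6 = 0
0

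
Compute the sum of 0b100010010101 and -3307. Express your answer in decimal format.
Convert 0b100010010101 (binary) → 2048 + 128 + 16 + 4 + 1 = 2197 (decimal)
Compute 2197 + -3307 = -1110
-1110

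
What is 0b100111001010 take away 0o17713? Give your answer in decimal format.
Convert 0b100111001010 (binary) → 2048 + 256 + 128 + 64 + 8 + 2 = 2506 (decimal)
Convert 0o17713 (octal) → 1×4096 + 7×512 + 7×64 + 1×8 + 3 = 8139 (decimal)
Compute 2506 - 8139 = -5633
-5633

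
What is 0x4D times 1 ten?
Convert 0x4D (hexadecimal) → 4×16 + 13 = 77 (decimal)
Convert 1 ten (place-value notation) → 1×10 = 10 (decimal)
Compute 77 × 10 = 770
770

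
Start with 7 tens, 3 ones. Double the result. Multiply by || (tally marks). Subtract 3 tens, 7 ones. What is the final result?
Convert 7 tens, 3 ones (place-value notation) → 7×10 + 3 = 73 (decimal)
Start: 73
73 × 2 = 146
Convert || (tally marks) → 2 (decimal)
146 × 2 = 292
Convert 3 tens, 7 ones (place-value notation) → 3×10 + 7 = 37 (decimal)
292 - 37 = 255
255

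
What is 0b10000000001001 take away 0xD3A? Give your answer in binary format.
Convert 0b10000000001001 (binary) → 8192 + 8 + 1 = 8201 (decimal)
Convert 0xD3A (hexadecimal) → 13×256 + 3×16 + 10 = 3386 (decimal)
Compute 8201 - 3386 = 4815
Convert 4815 (decimal) → 4815 = 4096 + 512 + 128 + 64 + 8 + 4 + 2 + 1 → 0b1001011001111 (binary)
0b1001011001111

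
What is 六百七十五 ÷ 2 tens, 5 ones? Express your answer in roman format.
Convert 六百七十五 (Chinese numeral) → 6×100 + 7×10 + 5 = 675 (decimal)
Convert 2 tens, 5 ones (place-value notation) → 2×10 + 5 = 25 (decimal)
Compute 675 ÷ 25 = 27
Convert 27 (decimal) → 27 = 10 + 10 + 5 + 1 + 1 → XXVII (Roman numeral)
XXVII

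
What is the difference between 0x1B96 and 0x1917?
Convert 0x1B96 (hexadecimal) → 1×4096 + 11×256 + 9×16 + 6 = 7062 (decimal)
Convert 0x1917 (hexadecimal) → 1×4096 + 9×256 + 1×16 + 7 = 6423 (decimal)
Difference: |7062 - 6423| = 639
639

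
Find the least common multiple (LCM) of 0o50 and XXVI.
Convert 0o50 (octal) → 5×8 = 40 (decimal)
Convert XXVI (Roman numeral) → 10 + 10 + 5 + 1 = 26 (decimal)
Compute lcm(40, 26) = 520
520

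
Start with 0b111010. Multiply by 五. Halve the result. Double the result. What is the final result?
Convert 0b111010 (binary) → 32 + 16 + 8 + 2 = 58 (decimal)
Start: 58
Convert 五 (Chinese numeral) → 5 (decimal)
58 × 5 = 290
290 ÷ 2 = 145
145 × 2 = 290
290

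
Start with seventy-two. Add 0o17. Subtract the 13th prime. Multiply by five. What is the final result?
Convert seventy-two (English words) → 72 (decimal)
Start: 72
Convert 0o17 (octal) → 1×8 + 7 = 15 (decimal)
72 + 15 = 87
Convert the 13th prime (prime index) → 41 (decimal)
87 - 41 = 46
Convert five (English words) → 5 (decimal)
46 × 5 = 230
230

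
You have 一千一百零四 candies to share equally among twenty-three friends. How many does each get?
Convert 一千一百零四 (Chinese numeral) → 1×1000 + 1×100 + 4 = 1104 (decimal)
Convert twenty-three (English words) → 23 (decimal)
Compute 1104 ÷ 23 = 48
48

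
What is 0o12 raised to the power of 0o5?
Convert 0o12 (octal) → 1×8 + 2 = 10 (decimal)
Convert 0o5 (octal) → 5 (decimal)
Compute 10 ^ 5 = 100000
100000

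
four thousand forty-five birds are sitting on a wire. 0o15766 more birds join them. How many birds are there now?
Convert four thousand forty-five (English words) → 4×1000 + 45 = 4045 (decimal)
Convert 0o15766 (octal) → 1×4096 + 5×512 + 7×64 + 6×8 + 6 = 7158 (decimal)
Compute 4045 + 7158 = 11203
11203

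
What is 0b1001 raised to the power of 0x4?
Convert 0b1001 (binary) → 8 + 1 = 9 (decimal)
Convert 0x4 (hexadecimal) → 4 (decimal)
Compute 9 ^ 4 = 6561
6561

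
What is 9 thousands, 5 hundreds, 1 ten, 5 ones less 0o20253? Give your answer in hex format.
Convert 9 thousands, 5 hundreds, 1 ten, 5 ones (place-value notation) → 9×1000 + 5×100 + 1×10 + 5 = 9515 (decimal)
Convert 0o20253 (octal) → 2×4096 + 2×64 + 5×8 + 3 = 8363 (decimal)
Compute 9515 - 8363 = 1152
Convert 1152 (decimal) → 1152 = 4×256 + 8×16 → 0x480 (hexadecimal)
0x480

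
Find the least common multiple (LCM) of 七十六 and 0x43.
Convert 七十六 (Chinese numeral) → 7×10 + 6 = 76 (decimal)
Convert 0x43 (hexadecimal) → 4×16 + 3 = 67 (decimal)
Compute lcm(76, 67) = 5092
5092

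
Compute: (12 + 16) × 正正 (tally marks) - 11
Convert 正正 (tally marks) → 5 + 5 = 10 (decimal)
Expression in decimal: (12 + 16) × 10 - 11
Parentheses first: 12 + 16 = 28
Multiply: 28 × 10 = 280
Subtract: 280 - 11 = 269
269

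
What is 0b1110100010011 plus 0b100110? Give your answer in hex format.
Convert 0b1110100010011 (binary) → 4096 + 2048 + 1024 + 256 + 16 + 2 + 1 = 7443 (decimal)
Convert 0b100110 (binary) → 32 + 4 + 2 = 38 (decimal)
Compute 7443 + 38 = 7481
Convert 7481 (decimal) → 7481 = 1×4096 + 13×256 + 3×16 + 9 → 0x1D39 (hexadecimal)
0x1D39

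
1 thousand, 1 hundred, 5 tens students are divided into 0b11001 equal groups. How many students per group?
Convert 1 thousand, 1 hundred, 5 tens (place-value notation) → 1×1000 + 1×100 + 5×10 = 1150 (decimal)
Convert 0b11001 (binary) → 16 + 8 + 1 = 25 (decimal)
Compute 1150 ÷ 25 = 46
46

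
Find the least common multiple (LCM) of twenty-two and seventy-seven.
Convert twenty-two (English words) → 22 (decimal)
Convert seventy-seven (English words) → 77 (decimal)
Compute lcm(22, 77) = 154
154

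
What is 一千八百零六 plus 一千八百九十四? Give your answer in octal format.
Convert 一千八百零六 (Chinese numeral) → 1×1000 + 8×100 + 6 = 1806 (decimal)
Convert 一千八百九十四 (Chinese numeral) → 1×1000 + 8×100 + 9×10 + 4 = 1894 (decimal)
Compute 1806 + 1894 = 3700
Convert 3700 (decimal) → 3700 = 7×512 + 1×64 + 6×8 + 4 → 0o7164 (octal)
0o7164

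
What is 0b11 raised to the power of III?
Convert 0b11 (binary) → 2 + 1 = 3 (decimal)
Convert III (Roman numeral) → 1 + 1 + 1 = 3 (decimal)
Compute 3 ^ 3 = 27
27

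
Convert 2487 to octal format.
Convert 2487 (decimal) → 2487 = 4×512 + 6×64 + 6×8 + 7 → 0o4667 (octal)
0o4667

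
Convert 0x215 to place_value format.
Convert 0x215 (hexadecimal) → 2×256 + 1×16 + 5 = 533 (decimal)
Convert 533 (decimal) → 533 = 5×100 + 3×10 + 3 → 5 hundreds, 3 tens, 3 ones (place-value notation)
5 hundreds, 3 tens, 3 ones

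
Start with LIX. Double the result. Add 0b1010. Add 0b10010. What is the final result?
Convert LIX (Roman numeral) → 50 + 9 = 59 (decimal)
Start: 59
59 × 2 = 118
Convert 0b1010 (binary) → 8 + 2 = 10 (decimal)
118 + 10 = 128
Convert 0b10010 (binary) → 16 + 2 = 18 (decimal)
128 + 18 = 146
146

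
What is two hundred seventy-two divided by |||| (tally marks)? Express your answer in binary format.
Convert two hundred seventy-two (English words) → 2×100 + 72 = 272 (decimal)
Convert |||| (tally marks) → 4 (decimal)
Compute 272 ÷ 4 = 68
Convert 68 (decimal) → 68 = 64 + 4 → 0b1000100 (binary)
0b1000100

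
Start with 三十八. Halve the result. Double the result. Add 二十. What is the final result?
Convert 三十八 (Chinese numeral) → 3×10 + 8 = 38 (decimal)
Start: 38
38 ÷ 2 = 19
19 × 2 = 38
Convert 二十 (Chinese numeral) → 2×10 = 20 (decimal)
38 + 20 = 58
58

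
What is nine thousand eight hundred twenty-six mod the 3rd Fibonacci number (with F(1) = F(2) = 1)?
Convert nine thousand eight hundred twenty-six (English words) → 9×1000 + 8×100 + 26 = 9826 (decimal)
Convert the 3rd Fibonacci number (with F(1) = F(2) = 1) (Fibonacci index) → 1, 1, 2 → 2 (decimal)
Compute 9826 mod 2 = 0
0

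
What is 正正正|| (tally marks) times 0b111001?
Convert 正正正|| (tally marks) → 5 + 5 + 5 + 2 = 17 (decimal)
Convert 0b111001 (binary) → 32 + 16 + 8 + 1 = 57 (decimal)
Compute 17 × 57 = 969
969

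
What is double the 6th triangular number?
The 6th triangular number = 6×7/2 = 21
Compute 21 × 2 = 42
42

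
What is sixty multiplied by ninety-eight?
Convert sixty (English words) → 60 (decimal)
Convert ninety-eight (English words) → 98 (decimal)
Compute 60 × 98 = 5880
5880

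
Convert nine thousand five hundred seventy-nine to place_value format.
Convert nine thousand five hundred seventy-nine (English words) → 9×1000 + 5×100 + 79 = 9579 (decimal)
Convert 9579 (decimal) → 9579 = 9×1000 + 5×100 + 7×10 + 9 → 9 thousands, 5 hundreds, 7 tens, 9 ones (place-value notation)
9 thousands, 5 hundreds, 7 tens, 9 ones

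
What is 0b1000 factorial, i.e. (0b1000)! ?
Convert 0b1000 (binary) → 8 (decimal)
Compute 8! = 40320
40320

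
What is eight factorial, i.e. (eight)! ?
Convert eight (English words) → 8 (decimal)
Compute 8! = 40320
40320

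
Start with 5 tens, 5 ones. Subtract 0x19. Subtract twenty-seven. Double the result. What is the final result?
Convert 5 tens, 5 ones (place-value notation) → 5×10 + 5 = 55 (decimal)
Start: 55
Convert 0x19 (hexadecimal) → 1×16 + 9 = 25 (decimal)
55 - 25 = 30
Convert twenty-seven (English words) → 27 (decimal)
30 - 27 = 3
3 × 2 = 6
6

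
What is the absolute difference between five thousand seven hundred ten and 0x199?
Convert five thousand seven hundred ten (English words) → 5×1000 + 7×100 + 10 = 5710 (decimal)
Convert 0x199 (hexadecimal) → 1×256 + 9×16 + 9 = 409 (decimal)
Compute |5710 - 409| = 5301
5301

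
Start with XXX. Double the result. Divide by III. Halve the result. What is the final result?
Convert XXX (Roman numeral) → 10 + 10 + 10 = 30 (decimal)
Start: 30
30 × 2 = 60
Convert III (Roman numeral) → 1 + 1 + 1 = 3 (decimal)
60 ÷ 3 = 20
20 ÷ 2 = 10
10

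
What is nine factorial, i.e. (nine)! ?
Convert nine (English words) → 9 (decimal)
Compute 9! = 362880
362880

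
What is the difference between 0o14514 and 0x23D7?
Convert 0o14514 (octal) → 1×4096 + 4×512 + 5×64 + 1×8 + 4 = 6476 (decimal)
Convert 0x23D7 (hexadecimal) → 2×4096 + 3×256 + 13×16 + 7 = 9175 (decimal)
Difference: |6476 - 9175| = 2699
2699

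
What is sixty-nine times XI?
Convert sixty-nine (English words) → 69 (decimal)
Convert XI (Roman numeral) → 10 + 1 = 11 (decimal)
Compute 69 × 11 = 759
759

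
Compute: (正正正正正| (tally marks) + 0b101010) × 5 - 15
Convert 正正正正正| (tally marks) → 5 + 5 + 5 + 5 + 5 + 1 = 26 (decimal)
Convert 0b101010 (binary) → 32 + 8 + 2 = 42 (decimal)
Expression in decimal: (26 + 42) × 5 - 15
Parentheses first: 26 + 42 = 68
Multiply: 68 × 5 = 340
Subtract: 340 - 15 = 325
325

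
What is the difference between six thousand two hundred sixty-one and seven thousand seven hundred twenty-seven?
Convert six thousand two hundred sixty-one (English words) → 6×1000 + 2×100 + 61 = 6261 (decimal)
Convert seven thousand seven hundred twenty-seven (English words) → 7×1000 + 7×100 + 27 = 7727 (decimal)
Difference: |6261 - 7727| = 1466
1466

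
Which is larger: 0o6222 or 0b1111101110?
Convert 0o6222 (octal) → 6×512 + 2×64 + 2×8 + 2 = 3218 (decimal)
Convert 0b1111101110 (binary) → 512 + 256 + 128 + 64 + 32 + 8 + 4 + 2 = 1006 (decimal)
Compare 3218 vs 1006: larger = 3218
3218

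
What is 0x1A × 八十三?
Convert 0x1A (hexadecimal) → 1×16 + 10 = 26 (decimal)
Convert 八十三 (Chinese numeral) → 8×10 + 3 = 83 (decimal)
Compute 26 × 83 = 2158
2158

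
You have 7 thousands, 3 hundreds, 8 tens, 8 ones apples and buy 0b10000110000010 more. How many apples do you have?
Convert 7 thousands, 3 hundreds, 8 tens, 8 ones (place-value notation) → 7×1000 + 3×100 + 8×10 + 8 = 7388 (decimal)
Convert 0b10000110000010 (binary) → 8192 + 256 + 128 + 2 = 8578 (decimal)
Compute 7388 + 8578 = 15966
15966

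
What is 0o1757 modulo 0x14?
Convert 0o1757 (octal) → 1×512 + 7×64 + 5×8 + 7 = 1007 (decimal)
Convert 0x14 (hexadecimal) → 1×16 + 4 = 20 (decimal)
Compute 1007 mod 20 = 7
7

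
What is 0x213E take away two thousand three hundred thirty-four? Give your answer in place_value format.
Convert 0x213E (hexadecimal) → 2×4096 + 1×256 + 3×16 + 14 = 8510 (decimal)
Convert two thousand three hundred thirty-four (English words) → 2×1000 + 3×100 + 34 = 2334 (decimal)
Compute 8510 - 2334 = 6176
Convert 6176 (decimal) → 6176 = 6×1000 + 1×100 + 7×10 + 6 → 6 thousands, 1 hundred, 7 tens, 6 ones (place-value notation)
6 thousands, 1 hundred, 7 tens, 6 ones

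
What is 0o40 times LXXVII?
Convert 0o40 (octal) → 4×8 = 32 (decimal)
Convert LXXVII (Roman numeral) → 50 + 10 + 10 + 5 + 1 + 1 = 77 (decimal)
Compute 32 × 77 = 2464
2464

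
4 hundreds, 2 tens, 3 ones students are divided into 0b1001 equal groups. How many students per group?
Convert 4 hundreds, 2 tens, 3 ones (place-value notation) → 4×100 + 2×10 + 3 = 423 (decimal)
Convert 0b1001 (binary) → 8 + 1 = 9 (decimal)
Compute 423 ÷ 9 = 47
47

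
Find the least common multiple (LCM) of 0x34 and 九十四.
Convert 0x34 (hexadecimal) → 3×16 + 4 = 52 (decimal)
Convert 九十四 (Chinese numeral) → 9×10 + 4 = 94 (decimal)
Compute lcm(52, 94) = 2444
2444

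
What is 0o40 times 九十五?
Convert 0o40 (octal) → 4×8 = 32 (decimal)
Convert 九十五 (Chinese numeral) → 9×10 + 5 = 95 (decimal)
Compute 32 × 95 = 3040
3040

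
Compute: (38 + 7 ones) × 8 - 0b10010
Convert 7 ones (place-value notation) → 7 (decimal)
Convert 0b10010 (binary) → 16 + 2 = 18 (decimal)
Expression in decimal: (38 + 7) × 8 - 18
Parentheses first: 38 + 7 = 45
Multiply: 45 × 8 = 360
Subtract: 360 - 18 = 342
342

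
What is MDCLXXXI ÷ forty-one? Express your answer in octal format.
Convert MDCLXXXI (Roman numeral) → 1000 + 500 + 100 + 50 + 10 + 10 + 10 + 1 = 1681 (decimal)
Convert forty-one (English words) → 41 (decimal)
Compute 1681 ÷ 41 = 41
Convert 41 (decimal) → 41 = 5×8 + 1 → 0o51 (octal)
0o51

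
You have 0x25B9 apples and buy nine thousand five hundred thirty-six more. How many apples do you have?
Convert 0x25B9 (hexadecimal) → 2×4096 + 5×256 + 11×16 + 9 = 9657 (decimal)
Convert nine thousand five hundred thirty-six (English words) → 9×1000 + 5×100 + 36 = 9536 (decimal)
Compute 9657 + 9536 = 19193
19193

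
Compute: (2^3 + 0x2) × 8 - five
Convert 2^3 (power) → 8 (decimal)
Convert 0x2 (hexadecimal) → 2 (decimal)
Convert five (English words) → 5 (decimal)
Expression in decimal: (8 + 2) × 8 - 5
Parentheses first: 8 + 2 = 10
Multiply: 10 × 8 = 80
Subtract: 80 - 5 = 75
75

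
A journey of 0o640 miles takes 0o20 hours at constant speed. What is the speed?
Convert 0o640 (octal) → 6×64 + 4×8 = 416 (decimal)
Convert 0o20 (octal) → 2×8 = 16 (decimal)
Compute 416 ÷ 16 = 26
26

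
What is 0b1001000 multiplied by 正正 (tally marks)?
Convert 0b1001000 (binary) → 64 + 8 = 72 (decimal)
Convert 正正 (tally marks) → 5 + 5 = 10 (decimal)
Compute 72 × 10 = 720
720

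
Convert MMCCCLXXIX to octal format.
Convert MMCCCLXXIX (Roman numeral) → 1000 + 1000 + 100 + 100 + 100 + 50 + 10 + 10 + 9 = 2379 (decimal)
Convert 2379 (decimal) → 2379 = 4×512 + 5×64 + 1×8 + 3 → 0o4513 (octal)
0o4513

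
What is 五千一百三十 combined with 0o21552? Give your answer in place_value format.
Convert 五千一百三十 (Chinese numeral) → 5×1000 + 1×100 + 3×10 = 5130 (decimal)
Convert 0o21552 (octal) → 2×4096 + 1×512 + 5×64 + 5×8 + 2 = 9066 (decimal)
Compute 5130 + 9066 = 14196
Convert 14196 (decimal) → 14196 = 14×1000 + 1×100 + 9×10 + 6 → 14 thousands, 1 hundred, 9 tens, 6 ones (place-value notation)
14 thousands, 1 hundred, 9 tens, 6 ones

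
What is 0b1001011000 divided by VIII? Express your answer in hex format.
Convert 0b1001011000 (binary) → 512 + 64 + 16 + 8 = 600 (decimal)
Convert VIII (Roman numeral) → 5 + 1 + 1 + 1 = 8 (decimal)
Compute 600 ÷ 8 = 75
Convert 75 (decimal) → 75 = 4×16 + 11 → 0x4B (hexadecimal)
0x4B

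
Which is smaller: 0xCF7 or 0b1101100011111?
Convert 0xCF7 (hexadecimal) → 12×256 + 15×16 + 7 = 3319 (decimal)
Convert 0b1101100011111 (binary) → 4096 + 2048 + 512 + 256 + 16 + 8 + 4 + 2 + 1 = 6943 (decimal)
Compare 3319 vs 6943: smaller = 3319
3319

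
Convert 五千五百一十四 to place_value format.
Convert 五千五百一十四 (Chinese numeral) → 5×1000 + 5×100 + 1×10 + 4 = 5514 (decimal)
Convert 5514 (decimal) → 5514 = 5×1000 + 5×100 + 1×10 + 4 → 5 thousands, 5 hundreds, 1 ten, 4 ones (place-value notation)
5 thousands, 5 hundreds, 1 ten, 4 ones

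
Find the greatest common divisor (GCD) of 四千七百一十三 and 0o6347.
Convert 四千七百一十三 (Chinese numeral) → 4×1000 + 7×100 + 1×10 + 3 = 4713 (decimal)
Convert 0o6347 (octal) → 6×512 + 3×64 + 4×8 + 7 = 3303 (decimal)
Compute gcd(4713, 3303) = 3
3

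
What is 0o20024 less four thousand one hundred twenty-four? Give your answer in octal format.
Convert 0o20024 (octal) → 2×4096 + 2×8 + 4 = 8212 (decimal)
Convert four thousand one hundred twenty-four (English words) → 4×1000 + 1×100 + 24 = 4124 (decimal)
Compute 8212 - 4124 = 4088
Convert 4088 (decimal) → 4088 = 7×512 + 7×64 + 7×8 → 0o7770 (octal)
0o7770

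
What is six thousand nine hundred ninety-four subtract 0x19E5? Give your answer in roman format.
Convert six thousand nine hundred ninety-four (English words) → 6×1000 + 9×100 + 94 = 6994 (decimal)
Convert 0x19E5 (hexadecimal) → 1×4096 + 9×256 + 14×16 + 5 = 6629 (decimal)
Compute 6994 - 6629 = 365
Convert 365 (decimal) → 365 = 100 + 100 + 100 + 50 + 10 + 5 → CCCLXV (Roman numeral)
CCCLXV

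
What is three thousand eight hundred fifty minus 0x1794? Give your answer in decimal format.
Convert three thousand eight hundred fifty (English words) → 3×1000 + 8×100 + 50 = 3850 (decimal)
Convert 0x1794 (hexadecimal) → 1×4096 + 7×256 + 9×16 + 4 = 6036 (decimal)
Compute 3850 - 6036 = -2186
-2186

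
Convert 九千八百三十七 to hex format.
Convert 九千八百三十七 (Chinese numeral) → 9×1000 + 8×100 + 3×10 + 7 = 9837 (decimal)
Convert 9837 (decimal) → 9837 = 2×4096 + 6×256 + 6×16 + 13 → 0x266D (hexadecimal)
0x266D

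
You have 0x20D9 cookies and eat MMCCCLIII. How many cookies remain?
Convert 0x20D9 (hexadecimal) → 2×4096 + 13×16 + 9 = 8409 (decimal)
Convert MMCCCLIII (Roman numeral) → 1000 + 1000 + 100 + 100 + 100 + 50 + 1 + 1 + 1 = 2353 (decimal)
Compute 8409 - 2353 = 6056
6056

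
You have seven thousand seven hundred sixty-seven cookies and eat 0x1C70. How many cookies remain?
Convert seven thousand seven hundred sixty-seven (English words) → 7×1000 + 7×100 + 67 = 7767 (decimal)
Convert 0x1C70 (hexadecimal) → 1×4096 + 12×256 + 7×16 = 7280 (decimal)
Compute 7767 - 7280 = 487
487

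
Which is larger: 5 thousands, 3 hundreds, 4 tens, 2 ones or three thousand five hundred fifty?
Convert 5 thousands, 3 hundreds, 4 tens, 2 ones (place-value notation) → 5×1000 + 3×100 + 4×10 + 2 = 5342 (decimal)
Convert three thousand five hundred fifty (English words) → 3×1000 + 5×100 + 50 = 3550 (decimal)
Compare 5342 vs 3550: larger = 5342
5342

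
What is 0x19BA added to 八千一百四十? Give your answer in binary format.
Convert 0x19BA (hexadecimal) → 1×4096 + 9×256 + 11×16 + 10 = 6586 (decimal)
Convert 八千一百四十 (Chinese numeral) → 8×1000 + 1×100 + 4×10 = 8140 (decimal)
Compute 6586 + 8140 = 14726
Convert 14726 (decimal) → 14726 = 8192 + 4096 + 2048 + 256 + 128 + 4 + 2 → 0b11100110000110 (binary)
0b11100110000110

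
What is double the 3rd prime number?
The 3rd prime number = 5
Compute 5 × 2 = 10
10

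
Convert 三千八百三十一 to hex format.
Convert 三千八百三十一 (Chinese numeral) → 3×1000 + 8×100 + 3×10 + 1 = 3831 (decimal)
Convert 3831 (decimal) → 3831 = 14×256 + 15×16 + 7 → 0xEF7 (hexadecimal)
0xEF7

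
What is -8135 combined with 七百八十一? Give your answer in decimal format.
Convert 七百八十一 (Chinese numeral) → 7×100 + 8×10 + 1 = 781 (decimal)
Compute -8135 + 781 = -7354
-7354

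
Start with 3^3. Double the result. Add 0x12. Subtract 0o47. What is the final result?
Convert 3^3 (power) → 27 (decimal)
Start: 27
27 × 2 = 54
Convert 0x12 (hexadecimal) → 1×16 + 2 = 18 (decimal)
54 + 18 = 72
Convert 0o47 (octal) → 4×8 + 7 = 39 (decimal)
72 - 39 = 33
33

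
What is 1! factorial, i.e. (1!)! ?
Convert 1! (factorial) → 1 (decimal)
Compute 1! = 1
1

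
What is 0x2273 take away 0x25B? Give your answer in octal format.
Convert 0x2273 (hexadecimal) → 2×4096 + 2×256 + 7×16 + 3 = 8819 (decimal)
Convert 0x25B (hexadecimal) → 2×256 + 5×16 + 11 = 603 (decimal)
Compute 8819 - 603 = 8216
Convert 8216 (decimal) → 8216 = 2×4096 + 3×8 → 0o20030 (octal)
0o20030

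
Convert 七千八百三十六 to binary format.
Convert 七千八百三十六 (Chinese numeral) → 7×1000 + 8×100 + 3×10 + 6 = 7836 (decimal)
Convert 7836 (decimal) → 7836 = 4096 + 2048 + 1024 + 512 + 128 + 16 + 8 + 4 → 0b1111010011100 (binary)
0b1111010011100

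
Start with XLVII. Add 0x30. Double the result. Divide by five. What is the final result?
Convert XLVII (Roman numeral) → 40 + 5 + 1 + 1 = 47 (decimal)
Start: 47
Convert 0x30 (hexadecimal) → 3×16 = 48 (decimal)
47 + 48 = 95
95 × 2 = 190
Convert five (English words) → 5 (decimal)
190 ÷ 5 = 38
38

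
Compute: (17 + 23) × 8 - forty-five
Convert forty-five (English words) → 45 (decimal)
Expression in decimal: (17 + 23) × 8 - 45
Parentheses first: 17 + 23 = 40
Multiply: 40 × 8 = 320
Subtract: 320 - 45 = 275
275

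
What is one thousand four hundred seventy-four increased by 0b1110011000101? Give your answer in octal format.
Convert one thousand four hundred seventy-four (English words) → 1×1000 + 4×100 + 74 = 1474 (decimal)
Convert 0b1110011000101 (binary) → 4096 + 2048 + 1024 + 128 + 64 + 4 + 1 = 7365 (decimal)
Compute 1474 + 7365 = 8839
Convert 8839 (decimal) → 8839 = 2×4096 + 1×512 + 2×64 + 7 → 0o21207 (octal)
0o21207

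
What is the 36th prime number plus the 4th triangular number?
The 36th prime number = 151
Convert the 4th triangular number (triangular index) → 4×5/2 = 10 (decimal)
Compute 151 + 10 = 161
161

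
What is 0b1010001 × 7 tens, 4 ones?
Convert 0b1010001 (binary) → 64 + 16 + 1 = 81 (decimal)
Convert 7 tens, 4 ones (place-value notation) → 7×10 + 4 = 74 (decimal)
Compute 81 × 74 = 5994
5994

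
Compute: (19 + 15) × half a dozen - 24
Convert half a dozen (colloquial) → 6 (decimal)
Expression in decimal: (19 + 15) × 6 - 24
Parentheses first: 19 + 15 = 34
Multiply: 34 × 6 = 204
Subtract: 204 - 24 = 180
180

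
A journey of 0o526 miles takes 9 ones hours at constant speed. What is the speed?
Convert 0o526 (octal) → 5×64 + 2×8 + 6 = 342 (decimal)
Convert 9 ones (place-value notation) → 9 (decimal)
Compute 342 ÷ 9 = 38
38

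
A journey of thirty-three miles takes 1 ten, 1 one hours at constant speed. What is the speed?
Convert thirty-three (English words) → 33 (decimal)
Convert 1 ten, 1 one (place-value notation) → 1×10 + 1 = 11 (decimal)
Compute 33 ÷ 11 = 3
3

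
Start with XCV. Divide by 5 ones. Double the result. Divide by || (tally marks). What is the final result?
Convert XCV (Roman numeral) → 90 + 5 = 95 (decimal)
Start: 95
Convert 5 ones (place-value notation) → 5 (decimal)
95 ÷ 5 = 19
19 × 2 = 38
Convert || (tally marks) → 2 (decimal)
38 ÷ 2 = 19
19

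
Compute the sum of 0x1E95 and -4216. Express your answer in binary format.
Convert 0x1E95 (hexadecimal) → 1×4096 + 14×256 + 9×16 + 5 = 7829 (decimal)
Compute 7829 + -4216 = 3613
Convert 3613 (decimal) → 3613 = 2048 + 1024 + 512 + 16 + 8 + 4 + 1 → 0b111000011101 (binary)
0b111000011101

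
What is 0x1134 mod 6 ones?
Convert 0x1134 (hexadecimal) → 1×4096 + 1×256 + 3×16 + 4 = 4404 (decimal)
Convert 6 ones (place-value notation) → 6 (decimal)
Compute 4404 mod 6 = 0
0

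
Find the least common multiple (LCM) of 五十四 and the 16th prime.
Convert 五十四 (Chinese numeral) → 5×10 + 4 = 54 (decimal)
Convert the 16th prime (prime index) → 53 (decimal)
Compute lcm(54, 53) = 2862
2862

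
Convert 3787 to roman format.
Convert 3787 (decimal) → 3787 = 1000 + 1000 + 1000 + 500 + 100 + 100 + 50 + 10 + 10 + 10 + 5 + 1 + 1 → MMMDCCLXXXVII (Roman numeral)
MMMDCCLXXXVII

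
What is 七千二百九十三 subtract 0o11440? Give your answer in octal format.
Convert 七千二百九十三 (Chinese numeral) → 7×1000 + 2×100 + 9×10 + 3 = 7293 (decimal)
Convert 0o11440 (octal) → 1×4096 + 1×512 + 4×64 + 4×8 = 4896 (decimal)
Compute 7293 - 4896 = 2397
Convert 2397 (decimal) → 2397 = 4×512 + 5×64 + 3×8 + 5 → 0o4535 (octal)
0o4535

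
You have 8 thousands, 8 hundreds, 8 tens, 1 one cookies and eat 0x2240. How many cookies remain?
Convert 8 thousands, 8 hundreds, 8 tens, 1 one (place-value notation) → 8×1000 + 8×100 + 8×10 + 1 = 8881 (decimal)
Convert 0x2240 (hexadecimal) → 2×4096 + 2×256 + 4×16 = 8768 (decimal)
Compute 8881 - 8768 = 113
113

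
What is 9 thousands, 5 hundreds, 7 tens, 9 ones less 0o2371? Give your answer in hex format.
Convert 9 thousands, 5 hundreds, 7 tens, 9 ones (place-value notation) → 9×1000 + 5×100 + 7×10 + 9 = 9579 (decimal)
Convert 0o2371 (octal) → 2×512 + 3×64 + 7×8 + 1 = 1273 (decimal)
Compute 9579 - 1273 = 8306
Convert 8306 (decimal) → 8306 = 2×4096 + 7×16 + 2 → 0x2072 (hexadecimal)
0x2072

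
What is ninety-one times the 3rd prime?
Convert ninety-one (English words) → 91 (decimal)
Convert the 3rd prime (prime index) → 5 (decimal)
Compute 91 × 5 = 455
455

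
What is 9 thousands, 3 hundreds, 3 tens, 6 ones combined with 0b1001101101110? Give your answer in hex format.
Convert 9 thousands, 3 hundreds, 3 tens, 6 ones (place-value notation) → 9×1000 + 3×100 + 3×10 + 6 = 9336 (decimal)
Convert 0b1001101101110 (binary) → 4096 + 512 + 256 + 64 + 32 + 8 + 4 + 2 = 4974 (decimal)
Compute 9336 + 4974 = 14310
Convert 14310 (decimal) → 14310 = 3×4096 + 7×256 + 14×16 + 6 → 0x37E6 (hexadecimal)
0x37E6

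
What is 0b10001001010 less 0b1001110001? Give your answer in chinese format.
Convert 0b10001001010 (binary) → 1024 + 64 + 8 + 2 = 1098 (decimal)
Convert 0b1001110001 (binary) → 512 + 64 + 32 + 16 + 1 = 625 (decimal)
Compute 1098 - 625 = 473
Convert 473 (decimal) → 473 = 4×100 + 7×10 + 3 → 四百七十三 (Chinese numeral)
四百七十三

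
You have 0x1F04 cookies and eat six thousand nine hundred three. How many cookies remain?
Convert 0x1F04 (hexadecimal) → 1×4096 + 15×256 + 4 = 7940 (decimal)
Convert six thousand nine hundred three (English words) → 6×1000 + 9×100 + 3 = 6903 (decimal)
Compute 7940 - 6903 = 1037
1037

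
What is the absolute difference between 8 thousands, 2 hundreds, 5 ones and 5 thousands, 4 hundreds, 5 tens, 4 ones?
Convert 8 thousands, 2 hundreds, 5 ones (place-value notation) → 8×1000 + 2×100 + 5 = 8205 (decimal)
Convert 5 thousands, 4 hundreds, 5 tens, 4 ones (place-value notation) → 5×1000 + 4×100 + 5×10 + 4 = 5454 (decimal)
Compute |8205 - 5454| = 2751
2751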